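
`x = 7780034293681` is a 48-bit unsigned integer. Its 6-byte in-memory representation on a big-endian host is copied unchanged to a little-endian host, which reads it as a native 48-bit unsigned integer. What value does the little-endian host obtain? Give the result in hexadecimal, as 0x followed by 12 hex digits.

0xB12F2E6E1307

7780034293681 in 48-bit hexadecimal is 0x07136E2E2FB1.
Stored big-endian, the bytes at ascending addresses are 07 13 6E 2E 2F B1.
Read back as little-endian, the first byte is least significant, giving 0xB12F2E6E1307.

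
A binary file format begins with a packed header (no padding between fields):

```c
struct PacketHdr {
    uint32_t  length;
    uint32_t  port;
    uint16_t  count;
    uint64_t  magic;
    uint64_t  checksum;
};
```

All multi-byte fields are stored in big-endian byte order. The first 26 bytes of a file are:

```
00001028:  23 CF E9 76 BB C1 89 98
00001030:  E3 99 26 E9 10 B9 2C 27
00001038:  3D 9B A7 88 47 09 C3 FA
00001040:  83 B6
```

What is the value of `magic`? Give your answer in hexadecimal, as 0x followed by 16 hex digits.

0x26E910B92C273D9B

`magic` follows `length` (4 B), `port` (4 B), `count` (2 B), so it starts at offset 4 + 4 + 2 = 10 and occupies 8 bytes.
Bytes at offsets 10..17: 26 E9 10 B9 2C 27 3D 9B.
Big-endian stores the most-significant byte at the lowest address.
The bytes are already most-significant first: 0x26E910B92C273D9B.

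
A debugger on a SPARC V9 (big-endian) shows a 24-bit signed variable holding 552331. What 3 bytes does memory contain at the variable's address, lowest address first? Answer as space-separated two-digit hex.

08 6D 8B

552331 in hexadecimal, padded to 24 bits, is 0x086D8B.
Split into bytes (most-significant first): 08 6D 8B.
Big-endian stores the most-significant byte at the lowest address.
So the memory order matches the most-significant-first order: 08 6D 8B.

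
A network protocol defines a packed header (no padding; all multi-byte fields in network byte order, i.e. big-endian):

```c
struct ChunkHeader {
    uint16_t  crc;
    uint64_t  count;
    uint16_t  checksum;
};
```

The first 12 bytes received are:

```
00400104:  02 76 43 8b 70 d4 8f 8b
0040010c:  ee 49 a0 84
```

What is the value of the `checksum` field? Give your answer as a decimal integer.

`checksum` follows `crc` (2 B), `count` (8 B), so it starts at offset 2 + 8 = 10 and occupies 2 bytes.
Bytes at offsets 10..11: A0 84.
In big-endian order the high byte comes first in memory.
The bytes are already most-significant first: 0xA084.
0xA084 = 41092.

41092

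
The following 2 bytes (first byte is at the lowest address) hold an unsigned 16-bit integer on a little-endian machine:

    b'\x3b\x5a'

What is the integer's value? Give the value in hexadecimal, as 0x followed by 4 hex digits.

In little-endian order the low byte comes first in memory.
Reassemble most-significant byte first: 5A 3B → 0x5A3B.

0x5A3B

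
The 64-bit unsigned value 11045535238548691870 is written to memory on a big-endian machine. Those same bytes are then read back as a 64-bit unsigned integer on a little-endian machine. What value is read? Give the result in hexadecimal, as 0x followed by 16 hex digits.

11045535238548691870 in 64-bit hexadecimal is 0x99499FC717C11B9E.
Stored big-endian, the bytes at ascending addresses are 99 49 9F C7 17 C1 1B 9E.
Read back as little-endian, the first byte is least significant, giving 0x9E1BC117C79F4999.

0x9E1BC117C79F4999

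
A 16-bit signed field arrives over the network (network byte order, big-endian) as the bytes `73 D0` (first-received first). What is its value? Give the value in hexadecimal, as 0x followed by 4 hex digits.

Big-endian: lowest address holds the most-significant byte.
The bytes are already most-significant first: 0x73D0.

0x73D0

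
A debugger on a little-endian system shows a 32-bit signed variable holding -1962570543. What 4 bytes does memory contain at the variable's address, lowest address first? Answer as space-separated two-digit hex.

D1 8C 05 8B

Two's complement of -1962570543 in 32 bits: 1962570543 = 0x74FA732F; invert → 0x8B058CD0; add 1 → 0x8B058CD1.
Split into bytes (most-significant first): 8B 05 8C D1.
Little-endian stores the least-significant byte at the lowest address.
So at ascending addresses the bytes are D1 8C 05 8B.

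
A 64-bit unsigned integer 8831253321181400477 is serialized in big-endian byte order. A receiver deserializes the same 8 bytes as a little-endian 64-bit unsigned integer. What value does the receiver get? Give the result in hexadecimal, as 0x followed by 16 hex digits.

8831253321181400477 in 64-bit hexadecimal is 0x7A8EEA1B0A818D9D.
Stored big-endian, the bytes at ascending addresses are 7A 8E EA 1B 0A 81 8D 9D.
Read back as little-endian, the first byte is least significant, giving 0x9D8D810A1BEA8E7A.

0x9D8D810A1BEA8E7A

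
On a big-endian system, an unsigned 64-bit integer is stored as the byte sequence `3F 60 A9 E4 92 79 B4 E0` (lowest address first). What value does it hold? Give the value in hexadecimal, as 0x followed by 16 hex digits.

Big-endian: lowest address holds the most-significant byte.
The bytes are already most-significant first: 0x3F60A9E49279B4E0.

0x3F60A9E49279B4E0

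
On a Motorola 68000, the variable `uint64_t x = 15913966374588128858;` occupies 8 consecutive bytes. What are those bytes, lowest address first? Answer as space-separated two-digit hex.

DC D9 C4 1A 14 D6 1E 5A

15913966374588128858 in hexadecimal, padded to 64 bits, is 0xDCD9C41A14D61E5A.
Split into bytes (most-significant first): DC D9 C4 1A 14 D6 1E 5A.
Big-endian stores the most-significant byte at the lowest address.
So the memory order matches the most-significant-first order: DC D9 C4 1A 14 D6 1E 5A.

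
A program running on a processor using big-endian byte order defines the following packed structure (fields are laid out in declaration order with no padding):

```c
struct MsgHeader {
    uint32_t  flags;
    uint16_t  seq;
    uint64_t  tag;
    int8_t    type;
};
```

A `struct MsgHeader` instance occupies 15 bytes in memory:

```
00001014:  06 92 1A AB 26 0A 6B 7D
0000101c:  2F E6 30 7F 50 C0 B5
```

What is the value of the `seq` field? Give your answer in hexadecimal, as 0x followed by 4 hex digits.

`seq` follows `flags` (4 bytes), so it starts at byte offset 4 and occupies 2 bytes.
Bytes at offsets 4..5: 26 0A.
Big-endian stores the most-significant byte at the lowest address.
The bytes are already most-significant first: 0x260A.

0x260A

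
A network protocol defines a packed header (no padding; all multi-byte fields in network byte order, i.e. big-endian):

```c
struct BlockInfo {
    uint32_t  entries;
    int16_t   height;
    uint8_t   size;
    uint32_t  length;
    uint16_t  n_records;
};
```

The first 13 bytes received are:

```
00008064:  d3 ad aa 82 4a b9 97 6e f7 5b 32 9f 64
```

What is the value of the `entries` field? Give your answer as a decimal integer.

`entries` is the first field, at byte offset 0, occupying 4 bytes.
Bytes at offsets 0..3: D3 AD AA 82.
Big-endian: lowest address holds the most-significant byte.
The bytes are already most-significant first: 0xD3ADAA82.
0xD3ADAA82 = 3551373954.

3551373954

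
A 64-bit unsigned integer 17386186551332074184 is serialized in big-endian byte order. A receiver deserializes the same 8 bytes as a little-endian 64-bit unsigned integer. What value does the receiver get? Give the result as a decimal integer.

17386186551332074184 in 64-bit hexadecimal is 0xF148248D6ED272C8.
Stored big-endian, the bytes at ascending addresses are F1 48 24 8D 6E D2 72 C8.
Read back as little-endian, the first byte is least significant, giving 0xC872D26E8D2448F1.
0xC872D26E8D2448F1 = 14443838327186802929.

14443838327186802929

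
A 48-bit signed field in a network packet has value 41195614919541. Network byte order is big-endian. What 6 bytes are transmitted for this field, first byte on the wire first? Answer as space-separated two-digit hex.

41195614919541 in hexadecimal, padded to 48 bits, is 0x257799FE5B75.
Split into bytes (most-significant first): 25 77 99 FE 5B 75.
Big-endian stores the most-significant byte at the lowest address.
So the memory order matches the most-significant-first order: 25 77 99 FE 5B 75.

25 77 99 FE 5B 75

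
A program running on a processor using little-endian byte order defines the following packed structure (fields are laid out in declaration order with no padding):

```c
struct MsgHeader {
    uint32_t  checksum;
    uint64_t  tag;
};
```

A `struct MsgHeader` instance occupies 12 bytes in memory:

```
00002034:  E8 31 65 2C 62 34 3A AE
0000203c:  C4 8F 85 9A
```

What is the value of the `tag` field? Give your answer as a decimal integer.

`tag` follows `checksum` (4 bytes), so it starts at byte offset 4 and occupies 8 bytes.
Bytes at offsets 4..11: 62 34 3A AE C4 8F 85 9A.
Little-endian: lowest address holds the least-significant byte.
Reassemble most-significant byte first: 9A 85 8F C4 AE 3A 34 62 → 0x9A858FC4AE3A3462.
0x9A858FC4AE3A3462 = 11134463728642831458.

11134463728642831458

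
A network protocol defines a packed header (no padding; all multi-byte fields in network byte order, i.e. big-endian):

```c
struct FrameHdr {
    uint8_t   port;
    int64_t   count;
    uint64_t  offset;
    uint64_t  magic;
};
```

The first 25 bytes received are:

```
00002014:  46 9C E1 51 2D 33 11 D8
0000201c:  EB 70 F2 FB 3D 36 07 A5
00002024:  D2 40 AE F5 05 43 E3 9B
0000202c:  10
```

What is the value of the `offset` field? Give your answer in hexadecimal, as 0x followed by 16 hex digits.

`offset` follows `port` (1 B), `count` (8 B), so it starts at offset 1 + 8 = 9 and occupies 8 bytes.
Bytes at offsets 9..16: 70 F2 FB 3D 36 07 A5 D2.
In big-endian order the high byte comes first in memory.
The bytes are already most-significant first: 0x70F2FB3D3607A5D2.

0x70F2FB3D3607A5D2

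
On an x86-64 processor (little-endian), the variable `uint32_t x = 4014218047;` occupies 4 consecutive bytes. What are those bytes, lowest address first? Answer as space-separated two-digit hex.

4014218047 in hexadecimal, padded to 32 bits, is 0xEF441B3F.
Split into bytes (most-significant first): EF 44 1B 3F.
Little-endian stores the least-significant byte at the lowest address.
So at ascending addresses the bytes are 3F 1B 44 EF.

3F 1B 44 EF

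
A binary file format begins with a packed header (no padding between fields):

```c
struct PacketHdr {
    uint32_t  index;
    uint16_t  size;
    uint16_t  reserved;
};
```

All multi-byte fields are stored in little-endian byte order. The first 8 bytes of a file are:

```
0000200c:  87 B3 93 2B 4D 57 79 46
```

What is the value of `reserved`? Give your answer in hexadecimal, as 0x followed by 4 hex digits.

`reserved` follows `index` (4 B), `size` (2 B), so it starts at offset 4 + 2 = 6 and occupies 2 bytes.
Bytes at offsets 6..7: 79 46.
Little-endian stores the least-significant byte at the lowest address.
Reassemble most-significant byte first: 46 79 → 0x4679.

0x4679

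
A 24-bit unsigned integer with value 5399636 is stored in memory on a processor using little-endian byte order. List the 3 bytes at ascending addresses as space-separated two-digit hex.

54 64 52

5399636 in hexadecimal, padded to 24 bits, is 0x526454.
Split into bytes (most-significant first): 52 64 54.
Little-endian: lowest address holds the least-significant byte.
So at ascending addresses the bytes are 54 64 52.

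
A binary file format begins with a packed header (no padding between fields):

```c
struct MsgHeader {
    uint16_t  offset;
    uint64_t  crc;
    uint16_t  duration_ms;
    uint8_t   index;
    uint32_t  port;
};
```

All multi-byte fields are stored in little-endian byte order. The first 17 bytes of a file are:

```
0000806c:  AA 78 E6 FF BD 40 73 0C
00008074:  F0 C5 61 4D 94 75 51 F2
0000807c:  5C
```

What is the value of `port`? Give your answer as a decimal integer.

`port` follows `offset` (2 B), `crc` (8 B), `duration_ms` (2 B), `index` (1 B), so it starts at offset 2 + 8 + 2 + 1 = 13 and occupies 4 bytes.
Bytes at offsets 13..16: 75 51 F2 5C.
Little-endian: lowest address holds the least-significant byte.
Reassemble most-significant byte first: 5C F2 51 75 → 0x5CF25175.
0x5CF25175 = 1559384437.

1559384437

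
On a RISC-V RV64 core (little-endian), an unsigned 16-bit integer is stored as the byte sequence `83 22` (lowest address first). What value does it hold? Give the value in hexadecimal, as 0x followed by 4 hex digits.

0x2283

In little-endian order the low byte comes first in memory.
Reassemble most-significant byte first: 22 83 → 0x2283.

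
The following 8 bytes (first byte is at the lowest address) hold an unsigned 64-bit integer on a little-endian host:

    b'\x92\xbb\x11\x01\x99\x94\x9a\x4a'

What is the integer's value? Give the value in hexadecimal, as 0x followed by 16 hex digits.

In little-endian order the low byte comes first in memory.
Reassemble most-significant byte first: 4A 9A 94 99 01 11 BB 92 → 0x4A9A94990111BB92.

0x4A9A94990111BB92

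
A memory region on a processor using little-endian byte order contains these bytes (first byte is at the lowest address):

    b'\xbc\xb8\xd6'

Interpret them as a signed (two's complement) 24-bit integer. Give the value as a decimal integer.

-2705220

In little-endian order the low byte comes first in memory.
Reassemble most-significant byte first: D6 B8 BC → 0xD6B8BC.
Top bit is set, so as a signed 24-bit value this is 0xD6B8BC − 2^24 = -2705220.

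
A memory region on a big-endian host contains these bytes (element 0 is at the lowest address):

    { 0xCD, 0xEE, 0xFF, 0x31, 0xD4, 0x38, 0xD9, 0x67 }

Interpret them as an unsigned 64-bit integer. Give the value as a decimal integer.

14839078411711338855

Big-endian stores the most-significant byte at the lowest address.
The bytes are already most-significant first: 0xCDEEFF31D438D967.
0xCDEEFF31D438D967 = 14839078411711338855.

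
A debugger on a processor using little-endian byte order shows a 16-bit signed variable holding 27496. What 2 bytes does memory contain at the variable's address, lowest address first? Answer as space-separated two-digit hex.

68 6B

27496 in hexadecimal, padded to 16 bits, is 0x6B68.
Split into bytes (most-significant first): 6B 68.
Little-endian stores the least-significant byte at the lowest address.
So at ascending addresses the bytes are 68 6B.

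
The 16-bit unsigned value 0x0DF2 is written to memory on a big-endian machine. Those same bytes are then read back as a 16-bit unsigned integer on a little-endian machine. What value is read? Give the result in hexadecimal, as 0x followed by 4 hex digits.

Stored big-endian, the bytes at ascending addresses are 0D F2.
Read back as little-endian, the first byte is least significant, giving 0xF20D.

0xF20D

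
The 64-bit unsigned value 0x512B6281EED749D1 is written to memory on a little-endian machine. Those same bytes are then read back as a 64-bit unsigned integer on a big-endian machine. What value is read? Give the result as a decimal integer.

15080822246599699281

Stored little-endian, the bytes at ascending addresses are D1 49 D7 EE 81 62 2B 51.
Read back as big-endian, the last byte is least significant, giving 0xD149D7EE81622B51.
0xD149D7EE81622B51 = 15080822246599699281.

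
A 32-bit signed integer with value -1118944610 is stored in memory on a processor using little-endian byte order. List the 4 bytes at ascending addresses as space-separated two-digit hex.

Two's complement of -1118944610 in 32 bits: 1118944610 = 0x42B1BD62; invert → 0xBD4E429D; add 1 → 0xBD4E429E.
Split into bytes (most-significant first): BD 4E 42 9E.
Little-endian stores the least-significant byte at the lowest address.
So at ascending addresses the bytes are 9E 42 4E BD.

9E 42 4E BD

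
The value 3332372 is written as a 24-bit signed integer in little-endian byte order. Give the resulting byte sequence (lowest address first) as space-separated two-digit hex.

14 D9 32

3332372 in hexadecimal, padded to 24 bits, is 0x32D914.
Split into bytes (most-significant first): 32 D9 14.
Little-endian: lowest address holds the least-significant byte.
So at ascending addresses the bytes are 14 D9 32.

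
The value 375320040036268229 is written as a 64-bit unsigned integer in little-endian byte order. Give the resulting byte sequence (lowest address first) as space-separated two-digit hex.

375320040036268229 in hexadecimal, padded to 64 bits, is 0x053567967F7278C5.
Split into bytes (most-significant first): 05 35 67 96 7F 72 78 C5.
In little-endian order the low byte comes first in memory.
So at ascending addresses the bytes are C5 78 72 7F 96 67 35 05.

C5 78 72 7F 96 67 35 05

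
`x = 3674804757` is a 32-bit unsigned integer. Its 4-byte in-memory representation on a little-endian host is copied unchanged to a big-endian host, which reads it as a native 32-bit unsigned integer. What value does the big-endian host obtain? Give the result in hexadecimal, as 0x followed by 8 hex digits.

3674804757 in 32-bit hexadecimal is 0xDB091215.
Stored little-endian, the bytes at ascending addresses are 15 12 09 DB.
Read back as big-endian, the last byte is least significant, giving 0x151209DB.

0x151209DB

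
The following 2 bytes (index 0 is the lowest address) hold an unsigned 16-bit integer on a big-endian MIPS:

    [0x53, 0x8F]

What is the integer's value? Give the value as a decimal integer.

21391

Big-endian: lowest address holds the most-significant byte.
The bytes are already most-significant first: 0x538F.
0x538F = 21391.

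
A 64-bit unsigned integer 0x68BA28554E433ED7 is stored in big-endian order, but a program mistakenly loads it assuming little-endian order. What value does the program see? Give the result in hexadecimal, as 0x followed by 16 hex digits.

Stored big-endian, the bytes at ascending addresses are 68 BA 28 55 4E 43 3E D7.
Read back as little-endian, the first byte is least significant, giving 0xD73E434E5528BA68.

0xD73E434E5528BA68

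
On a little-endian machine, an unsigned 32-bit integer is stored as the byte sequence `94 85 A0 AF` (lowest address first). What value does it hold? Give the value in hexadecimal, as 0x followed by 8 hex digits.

0xAFA08594

In little-endian order the low byte comes first in memory.
Reassemble most-significant byte first: AF A0 85 94 → 0xAFA08594.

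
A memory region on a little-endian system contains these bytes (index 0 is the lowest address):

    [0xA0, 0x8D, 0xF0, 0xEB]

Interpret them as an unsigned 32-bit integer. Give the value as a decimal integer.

Little-endian: lowest address holds the least-significant byte.
Reassemble most-significant byte first: EB F0 8D A0 → 0xEBF08DA0.
0xEBF08DA0 = 3958410656.

3958410656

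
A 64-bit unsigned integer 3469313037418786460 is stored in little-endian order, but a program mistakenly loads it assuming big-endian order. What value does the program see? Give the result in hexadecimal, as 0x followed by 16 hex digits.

0x9C6EFA89D3792530

3469313037418786460 in 64-bit hexadecimal is 0x302579D389FA6E9C.
Stored little-endian, the bytes at ascending addresses are 9C 6E FA 89 D3 79 25 30.
Read back as big-endian, the last byte is least significant, giving 0x9C6EFA89D3792530.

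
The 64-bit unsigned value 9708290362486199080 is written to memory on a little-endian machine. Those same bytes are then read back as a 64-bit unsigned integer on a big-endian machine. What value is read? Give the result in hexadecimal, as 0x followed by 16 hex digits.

0x289356E0A5C6BA86

9708290362486199080 in 64-bit hexadecimal is 0x86BAC6A5E0569328.
Stored little-endian, the bytes at ascending addresses are 28 93 56 E0 A5 C6 BA 86.
Read back as big-endian, the last byte is least significant, giving 0x289356E0A5C6BA86.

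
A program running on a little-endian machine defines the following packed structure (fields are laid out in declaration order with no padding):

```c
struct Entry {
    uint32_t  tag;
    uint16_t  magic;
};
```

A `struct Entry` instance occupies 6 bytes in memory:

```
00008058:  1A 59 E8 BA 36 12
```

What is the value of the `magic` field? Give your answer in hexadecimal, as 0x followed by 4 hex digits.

`magic` follows `tag` (4 bytes), so it starts at byte offset 4 and occupies 2 bytes.
Bytes at offsets 4..5: 36 12.
Little-endian: lowest address holds the least-significant byte.
Reassemble most-significant byte first: 12 36 → 0x1236.

0x1236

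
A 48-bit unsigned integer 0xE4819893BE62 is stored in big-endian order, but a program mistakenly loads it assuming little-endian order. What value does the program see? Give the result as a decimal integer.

Stored big-endian, the bytes at ascending addresses are E4 81 98 93 BE 62.
Read back as little-endian, the first byte is least significant, giving 0x62BE939881E4.
0x62BE939881E4 = 108570659553764.

108570659553764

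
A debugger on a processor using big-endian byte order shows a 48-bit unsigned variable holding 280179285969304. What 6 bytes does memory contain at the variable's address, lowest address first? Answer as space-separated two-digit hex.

280179285969304 in hexadecimal, padded to 48 bits, is 0xFED252D04998.
Split into bytes (most-significant first): FE D2 52 D0 49 98.
Big-endian stores the most-significant byte at the lowest address.
So the memory order matches the most-significant-first order: FE D2 52 D0 49 98.

FE D2 52 D0 49 98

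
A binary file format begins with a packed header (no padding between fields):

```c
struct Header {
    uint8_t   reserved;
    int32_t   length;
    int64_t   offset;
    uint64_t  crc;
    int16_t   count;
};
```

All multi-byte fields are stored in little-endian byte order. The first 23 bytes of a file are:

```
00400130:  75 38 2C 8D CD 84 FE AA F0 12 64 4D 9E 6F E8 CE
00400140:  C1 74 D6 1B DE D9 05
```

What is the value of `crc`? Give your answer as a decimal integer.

`crc` follows `reserved` (1 B), `length` (4 B), `offset` (8 B), so it starts at offset 1 + 4 + 8 = 13 and occupies 8 bytes.
Bytes at offsets 13..20: 6F E8 CE C1 74 D6 1B DE.
In little-endian order the low byte comes first in memory.
Reassemble most-significant byte first: DE 1B D6 74 C1 CE E8 6F → 0xDE1BD674C1CEE86F.
0xDE1BD674C1CEE86F = 16004621497747302511.

16004621497747302511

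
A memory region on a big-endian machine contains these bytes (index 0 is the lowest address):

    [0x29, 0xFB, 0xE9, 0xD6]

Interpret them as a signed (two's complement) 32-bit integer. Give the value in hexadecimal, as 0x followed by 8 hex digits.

0x29FBE9D6

Big-endian stores the most-significant byte at the lowest address.
The bytes are already most-significant first: 0x29FBE9D6.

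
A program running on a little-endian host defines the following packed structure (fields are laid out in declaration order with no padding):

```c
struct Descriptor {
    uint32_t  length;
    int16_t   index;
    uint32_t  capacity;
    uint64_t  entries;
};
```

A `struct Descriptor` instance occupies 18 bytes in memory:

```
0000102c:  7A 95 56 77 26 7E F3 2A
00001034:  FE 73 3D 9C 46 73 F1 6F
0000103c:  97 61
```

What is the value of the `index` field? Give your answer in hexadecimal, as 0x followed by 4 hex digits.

0x7E26

`index` follows `length` (4 bytes), so it starts at byte offset 4 and occupies 2 bytes.
Bytes at offsets 4..5: 26 7E.
Little-endian: lowest address holds the least-significant byte.
Reassemble most-significant byte first: 7E 26 → 0x7E26.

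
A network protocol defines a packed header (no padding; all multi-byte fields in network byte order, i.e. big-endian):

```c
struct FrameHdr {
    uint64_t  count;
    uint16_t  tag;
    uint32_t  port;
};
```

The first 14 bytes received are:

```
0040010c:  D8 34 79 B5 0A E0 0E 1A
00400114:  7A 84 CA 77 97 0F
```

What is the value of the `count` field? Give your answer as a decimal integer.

`count` is the first field, at byte offset 0, occupying 8 bytes.
Bytes at offsets 0..7: D8 34 79 B5 0A E0 0E 1A.
Big-endian: lowest address holds the most-significant byte.
The bytes are already most-significant first: 0xD83479B50AE00E1A.
0xD83479B50AE00E1A = 15579210829459885594.

15579210829459885594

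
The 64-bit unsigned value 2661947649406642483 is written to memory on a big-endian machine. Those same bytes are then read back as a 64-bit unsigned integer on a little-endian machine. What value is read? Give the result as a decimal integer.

2661947649406642483 in 64-bit hexadecimal is 0x24F123489591A933.
Stored big-endian, the bytes at ascending addresses are 24 F1 23 48 95 91 A9 33.
Read back as little-endian, the first byte is least significant, giving 0x33A991954823F124.
0x33A991954823F124 = 3722666637344895268.

3722666637344895268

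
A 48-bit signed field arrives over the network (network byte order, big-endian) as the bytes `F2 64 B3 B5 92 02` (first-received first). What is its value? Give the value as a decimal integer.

-14960651038206

In big-endian order the high byte comes first in memory.
The bytes are already most-significant first: 0xF264B3B59202.
Top bit is set, so as a signed 48-bit value this is 0xF264B3B59202 − 2^48 = -14960651038206.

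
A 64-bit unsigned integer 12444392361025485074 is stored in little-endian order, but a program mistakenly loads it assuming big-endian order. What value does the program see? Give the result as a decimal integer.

12444392361025485074 in 64-bit hexadecimal is 0xACB35CEB4C823912.
Stored little-endian, the bytes at ascending addresses are 12 39 82 4C EB 5C B3 AC.
Read back as big-endian, the last byte is least significant, giving 0x1239824CEB5CB3AC.
0x1239824CEB5CB3AC = 1313224033233056684.

1313224033233056684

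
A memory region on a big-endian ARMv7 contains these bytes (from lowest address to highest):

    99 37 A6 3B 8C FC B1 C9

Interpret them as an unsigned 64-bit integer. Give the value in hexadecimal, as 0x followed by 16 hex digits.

In big-endian order the high byte comes first in memory.
The bytes are already most-significant first: 0x9937A63B8CFCB1C9.

0x9937A63B8CFCB1C9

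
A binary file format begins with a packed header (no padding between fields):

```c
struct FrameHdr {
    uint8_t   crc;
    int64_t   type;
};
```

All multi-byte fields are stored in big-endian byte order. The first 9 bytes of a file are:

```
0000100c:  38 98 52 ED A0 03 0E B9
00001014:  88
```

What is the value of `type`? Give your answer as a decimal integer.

-7470647560352384632

`type` follows `crc` (1 byte), so it starts at byte offset 1 and occupies 8 bytes.
Bytes at offsets 1..8: 98 52 ED A0 03 0E B9 88.
Big-endian: lowest address holds the most-significant byte.
The bytes are already most-significant first: 0x9852EDA0030EB988.
Top bit is set, so as a signed 64-bit value this is 0x9852EDA0030EB988 − 2^64 = -7470647560352384632.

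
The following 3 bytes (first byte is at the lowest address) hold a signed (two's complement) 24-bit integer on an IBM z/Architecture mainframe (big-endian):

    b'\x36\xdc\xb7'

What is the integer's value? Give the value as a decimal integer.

In big-endian order the high byte comes first in memory.
The bytes are already most-significant first: 0x36DCB7.
0x36DCB7 = 3595447.

3595447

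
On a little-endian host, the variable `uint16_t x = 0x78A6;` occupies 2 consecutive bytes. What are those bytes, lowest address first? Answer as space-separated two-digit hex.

A6 78

Split into bytes (most-significant first): 78 A6.
Little-endian stores the least-significant byte at the lowest address.
So at ascending addresses the bytes are A6 78.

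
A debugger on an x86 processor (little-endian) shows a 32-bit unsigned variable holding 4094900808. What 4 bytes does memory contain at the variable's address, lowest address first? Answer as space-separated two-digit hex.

4094900808 in hexadecimal, padded to 32 bits, is 0xF4133A48.
Split into bytes (most-significant first): F4 13 3A 48.
In little-endian order the low byte comes first in memory.
So at ascending addresses the bytes are 48 3A 13 F4.

48 3A 13 F4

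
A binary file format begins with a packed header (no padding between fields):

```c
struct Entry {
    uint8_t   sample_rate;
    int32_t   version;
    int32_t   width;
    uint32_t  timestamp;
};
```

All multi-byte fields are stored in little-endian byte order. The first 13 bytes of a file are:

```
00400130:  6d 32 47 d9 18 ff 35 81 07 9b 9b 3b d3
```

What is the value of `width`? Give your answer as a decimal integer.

`width` follows `sample_rate` (1 B), `version` (4 B), so it starts at offset 1 + 4 = 5 and occupies 4 bytes.
Bytes at offsets 5..8: FF 35 81 07.
Little-endian: lowest address holds the least-significant byte.
Reassemble most-significant byte first: 07 81 35 FF → 0x078135FF.
0x078135FF = 125908479.

125908479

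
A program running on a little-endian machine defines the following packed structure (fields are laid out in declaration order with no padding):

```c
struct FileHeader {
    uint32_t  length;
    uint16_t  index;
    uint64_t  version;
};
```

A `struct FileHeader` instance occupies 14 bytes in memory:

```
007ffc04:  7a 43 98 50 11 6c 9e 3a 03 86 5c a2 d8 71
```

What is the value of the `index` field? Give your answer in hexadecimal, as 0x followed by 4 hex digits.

`index` follows `length` (4 bytes), so it starts at byte offset 4 and occupies 2 bytes.
Bytes at offsets 4..5: 11 6C.
In little-endian order the low byte comes first in memory.
Reassemble most-significant byte first: 6C 11 → 0x6C11.

0x6C11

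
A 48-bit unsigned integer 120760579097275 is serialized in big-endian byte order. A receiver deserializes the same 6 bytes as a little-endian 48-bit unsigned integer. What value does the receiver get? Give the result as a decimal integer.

120760579097275 in 48-bit hexadecimal is 0x6DD4C36B82BB.
Stored big-endian, the bytes at ascending addresses are 6D D4 C3 6B 82 BB.
Read back as little-endian, the first byte is least significant, giving 0xBB826BC3D46D.
0xBB826BC3D46D = 206168828138605.

206168828138605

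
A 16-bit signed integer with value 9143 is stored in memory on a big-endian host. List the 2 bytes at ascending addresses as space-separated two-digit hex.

9143 in hexadecimal, padded to 16 bits, is 0x23B7.
Split into bytes (most-significant first): 23 B7.
In big-endian order the high byte comes first in memory.
So the memory order matches the most-significant-first order: 23 B7.

23 B7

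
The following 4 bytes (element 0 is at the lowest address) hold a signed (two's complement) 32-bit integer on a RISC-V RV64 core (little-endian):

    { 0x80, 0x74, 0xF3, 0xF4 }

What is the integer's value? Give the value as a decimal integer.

-185371520

In little-endian order the low byte comes first in memory.
Reassemble most-significant byte first: F4 F3 74 80 → 0xF4F37480.
Top bit is set, so as a signed 32-bit value this is 0xF4F37480 − 2^32 = -185371520.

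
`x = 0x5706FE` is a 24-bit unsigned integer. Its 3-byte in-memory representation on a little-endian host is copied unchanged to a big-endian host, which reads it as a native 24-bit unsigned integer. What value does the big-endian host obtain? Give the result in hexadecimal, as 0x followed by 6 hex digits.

Stored little-endian, the bytes at ascending addresses are FE 06 57.
Read back as big-endian, the last byte is least significant, giving 0xFE0657.

0xFE0657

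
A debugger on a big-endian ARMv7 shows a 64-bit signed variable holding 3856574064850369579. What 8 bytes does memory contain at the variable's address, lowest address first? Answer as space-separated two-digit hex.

35 85 4D AD D1 63 FC 2B

3856574064850369579 in hexadecimal, padded to 64 bits, is 0x35854DADD163FC2B.
Split into bytes (most-significant first): 35 85 4D AD D1 63 FC 2B.
Big-endian stores the most-significant byte at the lowest address.
So the memory order matches the most-significant-first order: 35 85 4D AD D1 63 FC 2B.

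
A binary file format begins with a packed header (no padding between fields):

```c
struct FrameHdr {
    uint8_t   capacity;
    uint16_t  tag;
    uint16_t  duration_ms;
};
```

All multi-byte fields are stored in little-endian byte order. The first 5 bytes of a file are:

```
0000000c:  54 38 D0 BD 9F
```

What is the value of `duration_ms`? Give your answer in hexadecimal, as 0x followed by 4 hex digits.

0x9FBD

`duration_ms` follows `capacity` (1 B), `tag` (2 B), so it starts at offset 1 + 2 = 3 and occupies 2 bytes.
Bytes at offsets 3..4: BD 9F.
Little-endian stores the least-significant byte at the lowest address.
Reassemble most-significant byte first: 9F BD → 0x9FBD.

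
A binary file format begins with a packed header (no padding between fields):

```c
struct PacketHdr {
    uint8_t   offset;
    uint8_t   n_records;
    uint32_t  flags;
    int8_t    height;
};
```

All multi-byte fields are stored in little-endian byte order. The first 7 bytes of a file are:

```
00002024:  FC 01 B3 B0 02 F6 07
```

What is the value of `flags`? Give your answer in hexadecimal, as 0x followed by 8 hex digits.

`flags` follows `offset` (1 B), `n_records` (1 B), so it starts at offset 1 + 1 = 2 and occupies 4 bytes.
Bytes at offsets 2..5: B3 B0 02 F6.
Little-endian stores the least-significant byte at the lowest address.
Reassemble most-significant byte first: F6 02 B0 B3 → 0xF602B0B3.

0xF602B0B3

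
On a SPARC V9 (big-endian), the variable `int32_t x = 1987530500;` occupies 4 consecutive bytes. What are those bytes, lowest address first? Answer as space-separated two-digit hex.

1987530500 in hexadecimal, padded to 32 bits, is 0x76774F04.
Split into bytes (most-significant first): 76 77 4F 04.
Big-endian: lowest address holds the most-significant byte.
So the memory order matches the most-significant-first order: 76 77 4F 04.

76 77 4F 04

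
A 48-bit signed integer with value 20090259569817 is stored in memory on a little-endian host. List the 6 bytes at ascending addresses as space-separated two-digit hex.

99 FC C8 A0 45 12

20090259569817 in hexadecimal, padded to 48 bits, is 0x1245A0C8FC99.
Split into bytes (most-significant first): 12 45 A0 C8 FC 99.
Little-endian stores the least-significant byte at the lowest address.
So at ascending addresses the bytes are 99 FC C8 A0 45 12.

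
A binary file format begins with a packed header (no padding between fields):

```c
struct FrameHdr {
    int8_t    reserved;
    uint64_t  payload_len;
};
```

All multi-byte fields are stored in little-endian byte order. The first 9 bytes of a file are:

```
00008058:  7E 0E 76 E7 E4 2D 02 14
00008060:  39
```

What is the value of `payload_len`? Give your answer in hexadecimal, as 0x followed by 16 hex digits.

0x3914022DE4E7760E

`payload_len` follows `reserved` (1 byte), so it starts at byte offset 1 and occupies 8 bytes.
Bytes at offsets 1..8: 0E 76 E7 E4 2D 02 14 39.
In little-endian order the low byte comes first in memory.
Reassemble most-significant byte first: 39 14 02 2D E4 E7 76 0E → 0x3914022DE4E7760E.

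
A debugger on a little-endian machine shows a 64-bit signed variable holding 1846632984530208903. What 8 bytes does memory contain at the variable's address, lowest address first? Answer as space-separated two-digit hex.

1846632984530208903 in hexadecimal, padded to 64 bits, is 0x19A08EEA61714887.
Split into bytes (most-significant first): 19 A0 8E EA 61 71 48 87.
Little-endian: lowest address holds the least-significant byte.
So at ascending addresses the bytes are 87 48 71 61 EA 8E A0 19.

87 48 71 61 EA 8E A0 19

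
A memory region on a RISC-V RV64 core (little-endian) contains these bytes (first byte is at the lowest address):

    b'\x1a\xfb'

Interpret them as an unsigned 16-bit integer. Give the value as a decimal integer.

64282

Little-endian stores the least-significant byte at the lowest address.
Reassemble most-significant byte first: FB 1A → 0xFB1A.
0xFB1A = 64282.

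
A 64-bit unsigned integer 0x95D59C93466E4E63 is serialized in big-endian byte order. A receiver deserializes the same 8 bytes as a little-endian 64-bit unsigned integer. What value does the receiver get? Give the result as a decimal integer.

Stored big-endian, the bytes at ascending addresses are 95 D5 9C 93 46 6E 4E 63.
Read back as little-endian, the first byte is least significant, giving 0x634E6E46939CD595.
0x634E6E46939CD595 = 7155778107341591957.

7155778107341591957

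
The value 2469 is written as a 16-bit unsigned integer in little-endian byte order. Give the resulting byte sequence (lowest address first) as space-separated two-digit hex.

A5 09

2469 in hexadecimal, padded to 16 bits, is 0x09A5.
Split into bytes (most-significant first): 09 A5.
Little-endian: lowest address holds the least-significant byte.
So at ascending addresses the bytes are A5 09.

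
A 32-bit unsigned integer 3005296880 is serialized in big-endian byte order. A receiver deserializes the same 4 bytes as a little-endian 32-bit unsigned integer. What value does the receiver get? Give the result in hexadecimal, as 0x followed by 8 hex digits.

3005296880 in 32-bit hexadecimal is 0xB32130F0.
Stored big-endian, the bytes at ascending addresses are B3 21 30 F0.
Read back as little-endian, the first byte is least significant, giving 0xF03021B3.

0xF03021B3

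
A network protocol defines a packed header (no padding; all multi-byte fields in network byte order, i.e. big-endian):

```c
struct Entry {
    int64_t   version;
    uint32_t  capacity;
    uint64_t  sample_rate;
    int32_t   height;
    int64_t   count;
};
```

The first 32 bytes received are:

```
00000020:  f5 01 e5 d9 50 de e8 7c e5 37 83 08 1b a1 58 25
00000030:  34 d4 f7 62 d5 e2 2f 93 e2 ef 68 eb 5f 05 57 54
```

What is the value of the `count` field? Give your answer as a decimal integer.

-2094339941583202476

`count` follows `version` (8 B), `capacity` (4 B), `sample_rate` (8 B), `height` (4 B), so it starts at offset 8 + 4 + 8 + 4 = 24 and occupies 8 bytes.
Bytes at offsets 24..31: E2 EF 68 EB 5F 05 57 54.
Big-endian: lowest address holds the most-significant byte.
The bytes are already most-significant first: 0xE2EF68EB5F055754.
Top bit is set, so as a signed 64-bit value this is 0xE2EF68EB5F055754 − 2^64 = -2094339941583202476.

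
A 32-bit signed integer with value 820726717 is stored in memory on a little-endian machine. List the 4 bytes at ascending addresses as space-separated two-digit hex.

820726717 in hexadecimal, padded to 32 bits, is 0x30EB4BBD.
Split into bytes (most-significant first): 30 EB 4B BD.
Little-endian: lowest address holds the least-significant byte.
So at ascending addresses the bytes are BD 4B EB 30.

BD 4B EB 30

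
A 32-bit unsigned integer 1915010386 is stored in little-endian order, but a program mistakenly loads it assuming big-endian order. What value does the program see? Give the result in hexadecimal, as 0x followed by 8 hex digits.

0x52BD2472

1915010386 in 32-bit hexadecimal is 0x7224BD52.
Stored little-endian, the bytes at ascending addresses are 52 BD 24 72.
Read back as big-endian, the last byte is least significant, giving 0x52BD2472.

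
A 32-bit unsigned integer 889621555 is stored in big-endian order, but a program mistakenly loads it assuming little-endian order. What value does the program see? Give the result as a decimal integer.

889621555 in 32-bit hexadecimal is 0x35068C33.
Stored big-endian, the bytes at ascending addresses are 35 06 8C 33.
Read back as little-endian, the first byte is least significant, giving 0x338C0635.
0x338C0635 = 864814645.

864814645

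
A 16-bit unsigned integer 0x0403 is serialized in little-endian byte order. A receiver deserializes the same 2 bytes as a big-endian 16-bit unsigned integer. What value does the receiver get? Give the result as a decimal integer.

Stored little-endian, the bytes at ascending addresses are 03 04.
Read back as big-endian, the last byte is least significant, giving 0x0304.
0x0304 = 772.

772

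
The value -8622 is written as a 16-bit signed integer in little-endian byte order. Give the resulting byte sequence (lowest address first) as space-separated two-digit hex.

Two's complement of -8622 in 16 bits: 8622 = 0x21AE; invert → 0xDE51; add 1 → 0xDE52.
Split into bytes (most-significant first): DE 52.
Little-endian stores the least-significant byte at the lowest address.
So at ascending addresses the bytes are 52 DE.

52 DE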